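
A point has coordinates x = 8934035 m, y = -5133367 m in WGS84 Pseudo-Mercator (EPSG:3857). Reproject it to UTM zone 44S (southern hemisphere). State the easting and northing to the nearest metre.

Web Mercator inverse (R = 6378137 m) → φ = -41.81539837°, λ = 80.25580189°.
UTM 44S forward: E = 438189.274 m, N = 5370451.904 m.

E 438189 m, N 5370452 m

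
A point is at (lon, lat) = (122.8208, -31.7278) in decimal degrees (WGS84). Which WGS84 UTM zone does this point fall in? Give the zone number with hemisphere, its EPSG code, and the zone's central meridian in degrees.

UTM zone = ⌊(λ + 180)/6⌋ + 1; 122.8208° ∈ [120°, 126°) → zone 51.
Hemisphere: S (φ < 0).
Central meridian λ₀ = 6×51 − 183 = 123°.
EPSG code: 32751.

Zone 51S (EPSG:32751), central meridian 123°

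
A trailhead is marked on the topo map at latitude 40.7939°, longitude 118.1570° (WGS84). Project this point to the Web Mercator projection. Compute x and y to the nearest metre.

Web Mercator is spherical with R = a = 6378137 m.
x = R·λ = 6378137 × 2.062228684 = 13153177.074 m.
y = R·ln tan(π/4 + φ/2) = 6378137 × 0.781104157 = 4981989.326 m.

x 13153177 m, y 4981989 m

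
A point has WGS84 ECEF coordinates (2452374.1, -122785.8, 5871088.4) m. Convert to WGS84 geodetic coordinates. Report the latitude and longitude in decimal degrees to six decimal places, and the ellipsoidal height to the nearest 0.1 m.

λ = atan2(Y, X) = -2.86629938°; p = √(X²+Y²) = 2455446.0 m.
Bowring's method on WGS84 (a = 6378137 m, b = 6356752.314 m) gives φ = 67.44060053°, h = 3951.824 m.

lat 67.440601°, lon -2.866299°, h 3951.8 m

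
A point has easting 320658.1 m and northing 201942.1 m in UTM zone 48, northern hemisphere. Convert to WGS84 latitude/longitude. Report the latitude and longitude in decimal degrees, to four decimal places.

Zone 48N: λ₀ = 105°, k₀ = 0.9996, false easting 500000 m.
Meridian distance M = (N − FN)/k₀ = 202022.9 m.
Inverse transverse Mercator on WGS84 gives φ = 1.82629961°, λ = 103.38769983°.

lat 1.8263°, lon 103.3877°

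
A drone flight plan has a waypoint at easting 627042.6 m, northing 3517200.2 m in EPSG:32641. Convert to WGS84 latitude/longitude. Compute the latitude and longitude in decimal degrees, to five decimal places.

Zone 41N: λ₀ = 63°, k₀ = 0.9996, false easting 500000 m.
Meridian distance M = (N − FN)/k₀ = 3518607.6 m.
Inverse transverse Mercator on WGS84 gives φ = 31.78330036°, λ = 64.34180034°.

lat 31.78330°, lon 64.34180°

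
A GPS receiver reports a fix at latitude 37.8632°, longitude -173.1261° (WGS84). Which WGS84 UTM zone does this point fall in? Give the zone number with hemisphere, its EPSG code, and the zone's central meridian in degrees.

UTM zone = ⌊(λ + 180)/6⌋ + 1; -173.1261° ∈ [-174°, -168°) → zone 2.
Hemisphere: N (φ ≥ 0).
Central meridian λ₀ = 6×2 − 183 = -171°.
EPSG code: 32602.

Zone 2N (EPSG:32602), central meridian -171°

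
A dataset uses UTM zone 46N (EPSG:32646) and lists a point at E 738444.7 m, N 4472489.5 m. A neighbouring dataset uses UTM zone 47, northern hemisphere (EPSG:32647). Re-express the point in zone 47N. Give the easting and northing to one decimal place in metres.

E 229014.8 m, N 4473594.1 m

UTM 46N → geographic: φ = 40.36889979°, λ = 95.80839964°.
UTM 47N (λ₀ = 99°) forward: E = 229014.839 m, N = 4473594.093 m.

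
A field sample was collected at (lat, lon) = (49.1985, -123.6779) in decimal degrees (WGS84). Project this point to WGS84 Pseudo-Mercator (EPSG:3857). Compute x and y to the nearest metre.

x -13767761 m, y 6308610 m

Web Mercator is spherical with R = a = 6378137 m.
x = R·λ = 6378137 × -2.158586567 = -13767760.850 m.
y = R·ln tan(π/4 + φ/2) = 6378137 × 0.989099177 = 6308610.055 m.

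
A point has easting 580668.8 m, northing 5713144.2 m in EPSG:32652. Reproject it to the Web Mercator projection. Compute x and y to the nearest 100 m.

Unproject from UTM 52N (λ₀ = 129°) → φ = 51.56360043°, λ = 130.16379995°.
Web Mercator (R = 6378137 m): x = 14489767.930 m, y = 6721600.204 m.

x 14489800 m, y 6721600 m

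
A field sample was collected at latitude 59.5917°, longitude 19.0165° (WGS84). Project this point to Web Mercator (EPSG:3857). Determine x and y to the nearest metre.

x 2116907 m, y 8309390 m

Web Mercator is spherical with R = a = 6378137 m.
x = R·λ = 6378137 × 0.331900537 = 2116907.097 m.
y = R·ln tan(π/4 + φ/2) = 6378137 × 1.302792660 = 8309390.069 m.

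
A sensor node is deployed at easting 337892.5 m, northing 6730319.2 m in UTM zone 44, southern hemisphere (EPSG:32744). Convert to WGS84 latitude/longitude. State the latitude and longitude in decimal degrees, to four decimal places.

Zone 44S: λ₀ = 81°, k₀ = 0.9996, false easting 500000 m, false northing 10000000 m.
Meridian distance M = (N − FN)/k₀ = -3270989.2 m.
Inverse transverse Mercator on WGS84 gives φ = -29.54629984°, λ = 79.32690001°.

lat -29.5463°, lon 79.3269°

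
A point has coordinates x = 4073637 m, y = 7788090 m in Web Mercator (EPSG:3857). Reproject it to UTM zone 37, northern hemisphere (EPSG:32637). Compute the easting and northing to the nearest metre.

Web Mercator inverse (R = 6378137 m) → φ = 57.13660034°, λ = 36.59410379°.
UTM 37N forward: E = 354400.403 m, N = 6335160.114 m.

E 354400 m, N 6335160 m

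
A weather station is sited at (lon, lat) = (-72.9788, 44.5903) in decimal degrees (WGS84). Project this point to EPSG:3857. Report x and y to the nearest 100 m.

Web Mercator is spherical with R = a = 6378137 m.
x = R·λ = 6378137 × -1.273720344 = -8123962.855 m.
y = R·ln tan(π/4 + φ/2) = 6378137 × 0.871296990 = 5557251.571 m.

x -8124000 m, y 5557300 m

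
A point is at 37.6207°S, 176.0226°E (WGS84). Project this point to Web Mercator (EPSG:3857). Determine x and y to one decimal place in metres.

x 19594746.2 m, y -4525981.1 m

Web Mercator is spherical with R = a = 6378137 m.
x = R·λ = 6378137 × 3.072173928 = 19594746.200 m.
y = R·ln tan(π/4 + φ/2) = 6378137 × -0.709608644 = -4525981.147 m.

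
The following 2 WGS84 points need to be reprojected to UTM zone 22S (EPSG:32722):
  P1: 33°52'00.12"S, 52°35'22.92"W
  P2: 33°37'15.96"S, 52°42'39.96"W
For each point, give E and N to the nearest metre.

UTM zone 22S: λ₀ = -51°, k₀ = 0.9996.
P1 (-33.8667°, -52.5897°) → (352958.528, 6251486.984) m.
P2 (-33.6211°, -52.7111°) → (341276.297, 6278541.861) m.

P1: E 352959 m, N 6251487 m; P2: E 341276 m, N 6278542 m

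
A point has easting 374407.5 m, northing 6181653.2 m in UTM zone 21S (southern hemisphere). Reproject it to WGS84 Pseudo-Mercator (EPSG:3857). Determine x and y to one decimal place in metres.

x -6497496.0 m, y -4096017.5 m

Unproject from UTM 21S (λ₀ = -57°) → φ = -34.49910039°, λ = -58.36799998°.
Web Mercator (R = 6378137 m): x = -6497496.036 m, y = -4096017.526 m.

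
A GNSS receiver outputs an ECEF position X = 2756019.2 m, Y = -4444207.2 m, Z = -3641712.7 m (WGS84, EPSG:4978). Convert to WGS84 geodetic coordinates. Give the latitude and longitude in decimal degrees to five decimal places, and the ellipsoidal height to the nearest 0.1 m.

λ = atan2(Y, X) = -58.19540004°; p = √(X²+Y²) = 5229399.5 m.
Bowring's method on WGS84 (a = 6378137 m, b = 6356752.314 m) gives φ = -35.03370015°, h = 1365.433 m.

lat -35.03370°, lon -58.19540°, h 1365.4 m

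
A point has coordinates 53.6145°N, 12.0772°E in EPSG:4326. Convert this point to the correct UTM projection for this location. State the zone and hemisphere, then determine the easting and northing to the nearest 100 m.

Zone 33N: E 306700 m, N 5944600 m

Longitude 12.0772° lies in the 6° band [12°, 18°), giving zone 33; latitude is north of the equator, so 33N.
Zone 33 central meridian λ₀ = 6×33 − 183 = 15°; Δλ = -2.9228°.
Transverse Mercator on WGS84 with k₀ = 0.9996 gives E = 306670.887 m, N = 5944603.356 m.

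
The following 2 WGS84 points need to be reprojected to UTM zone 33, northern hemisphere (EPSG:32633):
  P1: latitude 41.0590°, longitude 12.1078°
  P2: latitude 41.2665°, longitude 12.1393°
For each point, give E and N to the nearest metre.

P1: E 256964 m, N 4549338 m; P2: E 260369 m, N 4572289 m

UTM zone 33N: λ₀ = 15°, k₀ = 0.9996.
P1 (41.0590°, 12.1078°) → (256964.239, 4549337.548) m.
P2 (41.2665°, 12.1393°) → (260369.301, 4572289.180) m.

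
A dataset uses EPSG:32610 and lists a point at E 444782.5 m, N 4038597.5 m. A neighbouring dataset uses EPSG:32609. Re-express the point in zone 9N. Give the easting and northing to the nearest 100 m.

UTM 10N → geographic: φ = 36.49109972°, λ = -123.61650052°.
UTM 9N (λ₀ = -129°) forward: E = 982384.920 m, N = 4051921.079 m.

E 982400 m, N 4051900 m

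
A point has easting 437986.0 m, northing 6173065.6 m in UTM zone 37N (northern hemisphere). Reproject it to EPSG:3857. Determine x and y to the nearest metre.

x 4231621 m, y 7498806 m

Unproject from UTM 37N (λ₀ = 39°) → φ = 55.69940022°, λ = 38.01329995°.
Web Mercator (R = 6378137 m): x = 4231621.194 m, y = 7498805.998 m.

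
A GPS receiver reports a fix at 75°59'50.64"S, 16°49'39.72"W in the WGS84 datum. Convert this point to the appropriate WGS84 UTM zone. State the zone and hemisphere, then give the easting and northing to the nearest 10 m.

Longitude -16.8277° lies in the 6° band [-18°, -12°), giving zone 28; latitude is south of the equator, so 28S.
Zone 28 central meridian λ₀ = 6×28 − 183 = -15°; Δλ = -1.8277°.
Transverse Mercator on WGS84 with k₀ = 0.9996 gives E = 450641.218 m, N = 1564340.811 m.

Zone 28S: E 450640 m, N 1564340 m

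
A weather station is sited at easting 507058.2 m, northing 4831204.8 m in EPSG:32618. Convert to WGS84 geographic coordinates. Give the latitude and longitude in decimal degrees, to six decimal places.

lat 43.633800°, lon -74.912500°

Zone 18N: λ₀ = -75°, k₀ = 0.9996, false easting 500000 m.
Meridian distance M = (N − FN)/k₀ = 4833138.1 m.
Inverse transverse Mercator on WGS84 gives φ = 43.63379963°, λ = -74.91250048°.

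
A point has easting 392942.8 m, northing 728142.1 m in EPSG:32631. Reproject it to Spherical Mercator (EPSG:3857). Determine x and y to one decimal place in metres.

Unproject from UTM 31N (λ₀ = 3°) → φ = 6.58650045°, λ = 2.03159962°.
Web Mercator (R = 6378137 m): x = 226156.636 m, y = 734826.107 m.

x 226156.6 m, y 734826.1 m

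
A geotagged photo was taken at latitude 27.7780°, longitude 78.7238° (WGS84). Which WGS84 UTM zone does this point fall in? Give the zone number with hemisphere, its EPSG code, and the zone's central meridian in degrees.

Zone 44N (EPSG:32644), central meridian 81°

UTM zone = ⌊(λ + 180)/6⌋ + 1; 78.7238° ∈ [78°, 84°) → zone 44.
Hemisphere: N (φ ≥ 0).
Central meridian λ₀ = 6×44 − 183 = 81°.
EPSG code: 32644.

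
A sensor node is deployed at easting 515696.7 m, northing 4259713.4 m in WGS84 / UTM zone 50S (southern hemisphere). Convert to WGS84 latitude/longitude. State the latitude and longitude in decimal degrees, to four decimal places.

Zone 50S: λ₀ = 117°, k₀ = 0.9996, false easting 500000 m, false northing 10000000 m.
Meridian distance M = (N − FN)/k₀ = -5742583.6 m.
Inverse transverse Mercator on WGS84 gives φ = -51.81319971°, λ = 117.22770000°.

lat -51.8132°, lon 117.2277°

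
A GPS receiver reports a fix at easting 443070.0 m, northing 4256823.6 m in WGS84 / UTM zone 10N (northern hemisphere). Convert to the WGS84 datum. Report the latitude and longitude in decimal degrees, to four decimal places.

Zone 10N: λ₀ = -123°, k₀ = 0.9996, false easting 500000 m.
Meridian distance M = (N − FN)/k₀ = 4258527.0 m.
Inverse transverse Mercator on WGS84 gives φ = 38.45790018°, λ = -123.65250004°.

lat 38.4579°, lon -123.6525°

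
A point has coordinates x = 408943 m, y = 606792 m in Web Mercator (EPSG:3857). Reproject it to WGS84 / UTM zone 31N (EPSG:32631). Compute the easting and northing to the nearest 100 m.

E 574600 m, N 601600 m

Web Mercator inverse (R = 6378137 m) → φ = 5.44270123°, λ = 3.67359747°.
UTM 31N forward: E = 574620.552 m, N = 601641.763 m.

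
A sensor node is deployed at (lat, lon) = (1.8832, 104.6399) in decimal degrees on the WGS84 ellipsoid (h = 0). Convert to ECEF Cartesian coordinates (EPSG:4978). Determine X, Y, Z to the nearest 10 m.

WGS84: a = 6378137 m, e² = 0.006694380; N(φ) = a/√(1−e²sin²φ) = 6378160.055 m.
X = (N+h)·cosφ·cosλ = -1611165.891 m; Y = (N+h)·cosφ·sinλ = 6167749.837 m; Z = (N(1−e²)+h)·sinφ = 208196.738 m.

X -1611170 m, Y 6167750 m, Z 208200 m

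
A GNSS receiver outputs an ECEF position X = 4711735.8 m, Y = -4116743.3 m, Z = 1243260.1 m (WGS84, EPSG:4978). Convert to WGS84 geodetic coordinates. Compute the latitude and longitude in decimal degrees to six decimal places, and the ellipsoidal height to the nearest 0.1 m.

λ = atan2(Y, X) = -41.14439981°; p = √(X²+Y²) = 6256838.6 m.
Bowring's method on WGS84 (a = 6378137 m, b = 6356752.314 m) gives φ = 11.31230002°, h = 1842.585 m.

lat 11.312300°, lon -41.144400°, h 1842.6 m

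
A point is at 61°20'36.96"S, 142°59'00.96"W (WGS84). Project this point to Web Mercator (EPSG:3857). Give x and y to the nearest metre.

Web Mercator is spherical with R = a = 6378137 m.
x = R·λ = 6378137 × -2.495534596 = -15916861.544 m.
y = R·ln tan(π/4 + φ/2) = 6378137 × -1.364841995 = -8705149.225 m.

x -15916862 m, y -8705149 m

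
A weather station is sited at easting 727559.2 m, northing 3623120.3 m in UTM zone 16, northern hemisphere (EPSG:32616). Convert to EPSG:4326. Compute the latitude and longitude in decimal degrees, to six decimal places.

lat 32.722400°, lon -84.571899°

Zone 16N: λ₀ = -87°, k₀ = 0.9996, false easting 500000 m.
Meridian distance M = (N − FN)/k₀ = 3624570.1 m.
Inverse transverse Mercator on WGS84 gives φ = 32.72239973°, λ = -84.57189949°.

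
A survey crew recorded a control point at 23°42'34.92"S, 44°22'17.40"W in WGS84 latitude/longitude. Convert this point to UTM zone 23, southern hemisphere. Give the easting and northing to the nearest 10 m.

Zone 23 central meridian λ₀ = 6×23 − 183 = -45°; Δλ = +0.6285°.
Transverse Mercator on WGS84 with k₀ = 0.9996 gives E = 564068.865 m, N = 7377771.803 m.

E 564070 m, N 7377770 m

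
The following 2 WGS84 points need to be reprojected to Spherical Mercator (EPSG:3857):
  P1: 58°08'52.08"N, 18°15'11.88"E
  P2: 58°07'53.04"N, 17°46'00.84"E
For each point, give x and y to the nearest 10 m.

Web Mercator: x = R·λ, y = R·ln tan(π/4+φ/2), R = 6378137 m.
P1 (58.1478°, 18.2533°) → (2031948.061, 7998429.998) m.
P2 (58.1314°, 17.7669°) → (1977802.261, 7994971.374) m.

P1: x 2031950 m, y 7998430 m; P2: x 1977800 m, y 7994970 m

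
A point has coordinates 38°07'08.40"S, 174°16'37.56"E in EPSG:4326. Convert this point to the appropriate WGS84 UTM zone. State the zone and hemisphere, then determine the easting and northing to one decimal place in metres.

Zone 60S: E 261301.9 m, N 5777478.8 m

Longitude 174.2771° lies in the 6° band [174°, 180°), giving zone 60; latitude is south of the equator, so 60S.
Zone 60 central meridian λ₀ = 6×60 − 183 = 177°; Δλ = -2.7229°.
Transverse Mercator on WGS84 with k₀ = 0.9996 gives E = 261301.899 m, N = 5777478.820 m.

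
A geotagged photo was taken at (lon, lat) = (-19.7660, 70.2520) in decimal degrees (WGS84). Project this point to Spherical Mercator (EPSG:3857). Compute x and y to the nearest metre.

Web Mercator is spherical with R = a = 6378137 m.
x = R·λ = 6378137 × -0.344981780 = -2200341.055 m.
y = R·ln tan(π/4 + φ/2) = 6378137 × 1.748353098 = 11151235.580 m.

x -2200341 m, y 11151236 m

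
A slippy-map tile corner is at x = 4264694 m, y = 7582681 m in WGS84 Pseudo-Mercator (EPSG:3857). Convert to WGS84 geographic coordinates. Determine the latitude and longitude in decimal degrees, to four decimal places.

R = 6378137 m. λ = x/R = 38.31039802°.
φ = 2·arctan(exp(y/R)) − 90° = 2·arctan(3.28332) − 90° = 56.12170036°.

lat 56.1217°, lon 38.3104°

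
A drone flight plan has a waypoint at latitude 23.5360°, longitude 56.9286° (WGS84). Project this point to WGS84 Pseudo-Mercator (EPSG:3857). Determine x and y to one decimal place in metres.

x 6337262.8 m, y 2696968.8 m

Web Mercator is spherical with R = a = 6378137 m.
x = R·λ = 6378137 × 0.993591509 = 6337262.764 m.
y = R·ln tan(π/4 + φ/2) = 6378137 × 0.422845850 = 2696968.761 m.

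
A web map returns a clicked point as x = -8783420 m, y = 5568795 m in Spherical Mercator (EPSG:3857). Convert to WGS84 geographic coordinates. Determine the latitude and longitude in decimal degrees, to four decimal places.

R = 6378137 m. λ = x/R = -78.90280433°.
φ = 2·arctan(exp(y/R)) − 90° = 2·arctan(2.39434) − 90° = 44.66409994°.

lat 44.6641°, lon -78.9028°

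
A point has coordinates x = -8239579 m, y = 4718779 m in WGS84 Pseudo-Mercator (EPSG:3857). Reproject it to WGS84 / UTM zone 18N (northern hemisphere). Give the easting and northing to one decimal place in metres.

Web Mercator inverse (R = 6378137 m) → φ = 38.97980343°, λ = -74.01739750°.
UTM 18N forward: E = 585110.337 m, N = 4314994.459 m.

E 585110.3 m, N 4314994.5 m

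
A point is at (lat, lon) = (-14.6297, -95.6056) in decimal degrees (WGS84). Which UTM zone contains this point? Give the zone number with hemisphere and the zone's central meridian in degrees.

UTM zone = ⌊(λ + 180)/6⌋ + 1; -95.6056° ∈ [-96°, -90°) → zone 15.
Hemisphere: S (φ < 0).
Central meridian λ₀ = 6×15 − 183 = -93°.

Zone 15S, central meridian -93°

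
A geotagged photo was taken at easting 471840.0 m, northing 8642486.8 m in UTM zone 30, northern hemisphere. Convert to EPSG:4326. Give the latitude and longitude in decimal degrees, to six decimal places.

Zone 30N: λ₀ = -3°, k₀ = 0.9996, false easting 500000 m.
Meridian distance M = (N − FN)/k₀ = 8645945.2 m.
Inverse transverse Mercator on WGS84 gives φ = 77.85509964°, λ = -4.19910179°.

lat 77.855100°, lon -4.199102°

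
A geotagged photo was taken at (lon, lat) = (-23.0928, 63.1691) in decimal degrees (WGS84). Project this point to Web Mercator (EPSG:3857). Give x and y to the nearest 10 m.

Web Mercator is spherical with R = a = 6378137 m.
x = R·λ = 6378137 × -0.403045394 = -2570678.737 m.
y = R·ln tan(π/4 + φ/2) = 6378137 × 1.433308068 = 9141835.220 m.

x -2570680 m, y 9141840 m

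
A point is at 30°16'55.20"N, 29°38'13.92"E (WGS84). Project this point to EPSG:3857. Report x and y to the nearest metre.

x 3299198 m, y 3539850 m

Web Mercator is spherical with R = a = 6378137 m.
x = R·λ = 6378137 × 0.517266721 = 3299198.013 m.
y = R·ln tan(π/4 + φ/2) = 6378137 × 0.554997495 = 3539850.061 m.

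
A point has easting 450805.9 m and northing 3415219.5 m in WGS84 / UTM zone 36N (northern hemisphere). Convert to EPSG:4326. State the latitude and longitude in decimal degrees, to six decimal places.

Zone 36N: λ₀ = 33°, k₀ = 0.9996, false easting 500000 m.
Meridian distance M = (N − FN)/k₀ = 3416586.1 m.
Inverse transverse Mercator on WGS84 gives φ = 30.86919995°, λ = 32.48539976°.

lat 30.869200°, lon 32.485400°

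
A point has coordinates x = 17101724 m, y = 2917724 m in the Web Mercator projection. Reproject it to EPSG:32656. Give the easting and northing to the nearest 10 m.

E 563140 m, N 2802890 m

Web Mercator inverse (R = 6378137 m) → φ = 25.34129823°, λ = 153.62740054°.
UTM 56N forward: E = 563135.602 m, N = 2802888.040 m.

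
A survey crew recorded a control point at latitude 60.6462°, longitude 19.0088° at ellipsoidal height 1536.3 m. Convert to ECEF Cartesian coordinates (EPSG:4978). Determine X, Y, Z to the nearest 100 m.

X 2964300 m, Y 1021200 m, Z 5537500 m

WGS84: a = 6378137 m, e² = 0.006694380; N(φ) = a/√(1−e²sin²φ) = 6394417.899 m.
X = (N+h)·cosφ·cosλ = 2964331.142 m; Y = (N+h)·cosφ·sinλ = 1021210.362 m; Z = (N(1−e²)+h)·sinφ = 5537462.885 m.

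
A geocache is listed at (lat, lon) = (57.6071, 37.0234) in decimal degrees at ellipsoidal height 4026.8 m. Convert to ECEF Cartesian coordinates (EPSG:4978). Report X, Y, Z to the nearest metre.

X 2736281 m, Y 2063689 m, Z 5365822 m

WGS84: a = 6378137 m, e² = 0.006694380; N(φ) = a/√(1−e²sin²φ) = 6393413.467 m.
X = (N+h)·cosφ·cosλ = 2736281.385 m; Y = (N+h)·cosφ·sinλ = 2063688.551 m; Z = (N(1−e²)+h)·sinφ = 5365822.184 m.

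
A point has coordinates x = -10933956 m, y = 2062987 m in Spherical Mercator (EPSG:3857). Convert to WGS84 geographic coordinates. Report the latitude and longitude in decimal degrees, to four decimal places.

R = 6378137 m. λ = x/R = -98.22139791°.
φ = 2·arctan(exp(y/R)) − 90° = 2·arctan(1.38188) − 90° = 18.21719869°.

lat 18.2172°, lon -98.2214°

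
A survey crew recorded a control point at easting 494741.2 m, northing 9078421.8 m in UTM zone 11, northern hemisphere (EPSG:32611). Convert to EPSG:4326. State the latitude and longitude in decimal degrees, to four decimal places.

lat 81.7633°, lon -117.3288°

Zone 11N: λ₀ = -117°, k₀ = 0.9996, false easting 500000 m.
Meridian distance M = (N − FN)/k₀ = 9082054.6 m.
Inverse transverse Mercator on WGS84 gives φ = 81.76329962°, λ = -117.32879805°.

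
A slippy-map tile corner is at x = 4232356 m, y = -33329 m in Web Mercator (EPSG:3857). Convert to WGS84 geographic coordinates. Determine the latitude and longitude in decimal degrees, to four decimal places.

R = 6378137 m. λ = x/R = 38.01990083°.
φ = 2·arctan(exp(y/R)) − 90° = 2·arctan(0.99479) − 90° = -0.29939814°.

lat -0.2994°, lon 38.0199°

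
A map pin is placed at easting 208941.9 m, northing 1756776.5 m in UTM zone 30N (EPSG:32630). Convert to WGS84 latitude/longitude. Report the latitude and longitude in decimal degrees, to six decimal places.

Zone 30N: λ₀ = -3°, k₀ = 0.9996, false easting 500000 m.
Meridian distance M = (N − FN)/k₀ = 1757479.5 m.
Inverse transverse Mercator on WGS84 gives φ = 15.87300008°, λ = -5.71779988°.

lat 15.873000°, lon -5.717800°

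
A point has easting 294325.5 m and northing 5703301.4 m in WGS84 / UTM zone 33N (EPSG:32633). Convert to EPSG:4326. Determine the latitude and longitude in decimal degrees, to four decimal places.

Zone 33N: λ₀ = 15°, k₀ = 0.9996, false easting 500000 m.
Meridian distance M = (N − FN)/k₀ = 5705583.6 m.
Inverse transverse Mercator on WGS84 gives φ = 51.44349989°, λ = 12.04029947°.

lat 51.4435°, lon 12.0403°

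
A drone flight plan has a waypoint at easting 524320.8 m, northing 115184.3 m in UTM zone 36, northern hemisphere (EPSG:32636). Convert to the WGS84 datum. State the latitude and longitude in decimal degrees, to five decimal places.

lat 1.04210°, lon 33.21860°

Zone 36N: λ₀ = 33°, k₀ = 0.9996, false easting 500000 m.
Meridian distance M = (N − FN)/k₀ = 115230.4 m.
Inverse transverse Mercator on WGS84 gives φ = 1.04209971°, λ = 33.21860027°.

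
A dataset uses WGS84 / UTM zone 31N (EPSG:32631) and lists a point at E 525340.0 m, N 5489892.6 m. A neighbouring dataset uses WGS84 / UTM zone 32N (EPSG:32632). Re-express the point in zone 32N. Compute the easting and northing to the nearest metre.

E 91541 m, N 5505184 m

UTM 31N → geographic: φ = 49.56109977°, λ = 3.35040016°.
UTM 32N (λ₀ = 9°) forward: E = 91540.896 m, N = 5505183.528 m.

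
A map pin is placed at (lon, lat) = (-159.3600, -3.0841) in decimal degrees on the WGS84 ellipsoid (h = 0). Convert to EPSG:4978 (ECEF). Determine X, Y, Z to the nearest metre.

WGS84: a = 6378137 m, e² = 0.006694380; N(φ) = a/√(1−e²sin²φ) = 6378198.798 m.
X = (N+h)·cosφ·cosλ = -5960160.678 m; Y = (N+h)·cosφ·sinλ = -2245027.213 m; Z = (N(1−e²)+h)·sinφ = -340860.770 m.

X -5960161 m, Y -2245027 m, Z -340861 m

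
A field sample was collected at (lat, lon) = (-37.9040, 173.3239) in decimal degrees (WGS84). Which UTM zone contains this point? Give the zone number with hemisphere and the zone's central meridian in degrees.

UTM zone = ⌊(λ + 180)/6⌋ + 1; 173.3239° ∈ [168°, 174°) → zone 59.
Hemisphere: S (φ < 0).
Central meridian λ₀ = 6×59 − 183 = 171°.

Zone 59S, central meridian 171°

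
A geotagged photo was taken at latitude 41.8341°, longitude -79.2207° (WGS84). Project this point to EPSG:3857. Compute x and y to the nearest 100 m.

Web Mercator is spherical with R = a = 6378137 m.
x = R·λ = 6378137 × -1.382662051 = -8818807.984 m.
y = R·ln tan(π/4 + φ/2) = 6378137 × 0.805276013 = 5136160.733 m.

x -8818800 m, y 5136200 m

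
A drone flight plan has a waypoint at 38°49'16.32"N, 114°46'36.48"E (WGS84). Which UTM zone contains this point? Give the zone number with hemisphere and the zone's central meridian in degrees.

UTM zone = ⌊(λ + 180)/6⌋ + 1; 114.7768° ∈ [114°, 120°) → zone 50.
Hemisphere: N (φ ≥ 0).
Central meridian λ₀ = 6×50 − 183 = 117°.

Zone 50N, central meridian 117°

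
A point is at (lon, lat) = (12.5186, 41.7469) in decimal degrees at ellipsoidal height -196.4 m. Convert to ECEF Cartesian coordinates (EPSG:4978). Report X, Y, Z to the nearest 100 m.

WGS84: a = 6378137 m, e² = 0.006694380; N(φ) = a/√(1−e²sin²φ) = 6387623.013 m.
X = (N+h)·cosφ·cosλ = 4652317.609 m; Y = (N+h)·cosφ·sinλ = 1032978.613 m; Z = (N(1−e²)+h)·sinφ = 4224540.279 m.

X 4652300 m, Y 1033000 m, Z 4224500 m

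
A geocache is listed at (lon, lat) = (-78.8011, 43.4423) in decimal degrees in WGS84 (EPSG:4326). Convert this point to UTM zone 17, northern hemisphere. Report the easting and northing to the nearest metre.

E 677940 m, N 4812282 m

Zone 17 central meridian λ₀ = 6×17 − 183 = -81°; Δλ = +2.1989°.
Transverse Mercator on WGS84 with k₀ = 0.9996 gives E = 677940.234 m, N = 4812281.851 m.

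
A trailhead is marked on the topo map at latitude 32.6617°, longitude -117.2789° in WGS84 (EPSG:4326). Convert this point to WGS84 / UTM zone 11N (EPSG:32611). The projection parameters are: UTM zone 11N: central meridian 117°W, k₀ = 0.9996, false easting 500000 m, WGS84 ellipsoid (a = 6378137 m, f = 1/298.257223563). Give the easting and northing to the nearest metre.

E 473847 m, N 3613818 m

Zone 11 central meridian λ₀ = 6×11 − 183 = -117°; Δλ = -0.2789°.
Transverse Mercator on WGS84 with k₀ = 0.9996 gives E = 473847.307 m, N = 3613818.341 m.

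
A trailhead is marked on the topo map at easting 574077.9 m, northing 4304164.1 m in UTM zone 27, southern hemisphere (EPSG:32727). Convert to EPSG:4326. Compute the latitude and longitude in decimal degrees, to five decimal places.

lat -51.40890°, lon -19.93490°

Zone 27S: λ₀ = -21°, k₀ = 0.9996, false easting 500000 m, false northing 10000000 m.
Meridian distance M = (N − FN)/k₀ = -5698115.1 m.
Inverse transverse Mercator on WGS84 gives φ = -51.40889990°, λ = -19.93489956°.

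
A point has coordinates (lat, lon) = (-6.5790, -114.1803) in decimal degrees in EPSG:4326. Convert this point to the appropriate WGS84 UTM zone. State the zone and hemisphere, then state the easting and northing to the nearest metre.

Zone 11S: E 811833 m, N 9271911 m

Longitude -114.1803° lies in the 6° band [-120°, -114°), giving zone 11; latitude is south of the equator, so 11S.
Zone 11 central meridian λ₀ = 6×11 − 183 = -117°; Δλ = +2.8197°.
Transverse Mercator on WGS84 with k₀ = 0.9996 gives E = 811832.949 m, N = 9271911.148 m.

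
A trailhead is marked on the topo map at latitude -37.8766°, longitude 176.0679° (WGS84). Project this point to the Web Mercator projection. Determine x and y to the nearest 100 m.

x 19599800 m, y -4562000 m

Web Mercator is spherical with R = a = 6378137 m.
x = R·λ = 6378137 × 3.072964562 = 19599788.973 m.
y = R·ln tan(π/4 + φ/2) = 6378137 × -0.715257162 = -4562008.168 m.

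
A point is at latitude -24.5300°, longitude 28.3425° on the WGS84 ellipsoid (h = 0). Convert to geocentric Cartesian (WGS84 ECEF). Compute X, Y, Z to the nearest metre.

X 5109852 m, Y 2756263 m, Z -2631801 m

WGS84: a = 6378137 m, e² = 0.006694380; N(φ) = a/√(1−e²sin²φ) = 6381819.998 m.
X = (N+h)·cosφ·cosλ = 5109852.169 m; Y = (N+h)·cosφ·sinλ = 2756263.075 m; Z = (N(1−e²)+h)·sinφ = -2631800.900 m.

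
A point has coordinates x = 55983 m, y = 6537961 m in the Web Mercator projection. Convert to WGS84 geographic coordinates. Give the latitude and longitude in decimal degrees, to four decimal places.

R = 6378137 m. λ = x/R = 0.50290385°.
φ = 2·arctan(exp(y/R)) − 90° = 2·arctan(2.78726) − 90° = 50.52650222°.

lat 50.5265°, lon 0.5029°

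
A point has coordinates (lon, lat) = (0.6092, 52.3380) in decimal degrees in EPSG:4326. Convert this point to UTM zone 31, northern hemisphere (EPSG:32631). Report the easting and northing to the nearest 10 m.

Zone 31 central meridian λ₀ = 6×31 − 183 = 3°; Δλ = -2.3908°.
Transverse Mercator on WGS84 with k₀ = 0.9996 gives E = 337121.227 m, N = 5801323.455 m.

E 337120 m, N 5801320 m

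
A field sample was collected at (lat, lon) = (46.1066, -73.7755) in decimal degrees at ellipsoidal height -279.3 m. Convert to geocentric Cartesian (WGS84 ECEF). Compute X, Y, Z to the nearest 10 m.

WGS84: a = 6378137 m, e² = 0.006694380; N(φ) = a/√(1−e²sin²φ) = 6389252.634 m.
X = (N+h)·cosφ·cosλ = 1237636.537 m; Y = (N+h)·cosφ·sinλ = -4253183.725 m; Z = (N(1−e²)+h)·sinφ = 4573269.232 m.

X 1237640 m, Y -4253180 m, Z 4573270 m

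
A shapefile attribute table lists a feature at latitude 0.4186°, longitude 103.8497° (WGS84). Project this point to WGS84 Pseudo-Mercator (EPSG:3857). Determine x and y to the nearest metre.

Web Mercator is spherical with R = a = 6378137 m.
x = R·λ = 6378137 × 1.812519192 = 11560495.723 m.
y = R·ln tan(π/4 + φ/2) = 6378137 × 0.007306013 = 46598.753 m.

x 11560496 m, y 46599 m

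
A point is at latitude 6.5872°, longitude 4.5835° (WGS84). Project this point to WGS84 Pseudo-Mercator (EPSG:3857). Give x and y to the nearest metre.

Web Mercator is spherical with R = a = 6378137 m.
x = R·λ = 6378137 × 0.079997166 = 510232.886 m.
y = R·ln tan(π/4 + φ/2) = 6378137 × 0.115222438 = 734904.498 m.

x 510233 m, y 734904 m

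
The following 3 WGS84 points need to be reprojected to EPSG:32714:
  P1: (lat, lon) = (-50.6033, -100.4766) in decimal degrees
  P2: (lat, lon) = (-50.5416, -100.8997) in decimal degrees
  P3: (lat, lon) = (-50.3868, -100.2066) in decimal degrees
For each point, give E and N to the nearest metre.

UTM zone 14S: λ₀ = -99°, k₀ = 0.9996.
P1 (-50.6033°, -100.4766°) → (395508.785, 4393247.543) m.
P2 (-50.5416°, -100.8997°) → (365394.355, 4399425.718) m.
P3 (-50.3868°, -100.2066°) → (414223.455, 4417665.830) m.

P1: E 395509 m, N 4393248 m; P2: E 365394 m, N 4399426 m; P3: E 414223 m, N 4417666 m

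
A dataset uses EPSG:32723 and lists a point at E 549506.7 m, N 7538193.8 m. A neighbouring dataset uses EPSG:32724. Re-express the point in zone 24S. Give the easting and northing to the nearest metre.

E -69311 m, N 7527862 m

UTM 23S → geographic: φ = -22.26110027°, λ = -44.51950027°.
UTM 24S (λ₀ = -39°) forward: E = -69310.732 m, N = 7527862.151 m.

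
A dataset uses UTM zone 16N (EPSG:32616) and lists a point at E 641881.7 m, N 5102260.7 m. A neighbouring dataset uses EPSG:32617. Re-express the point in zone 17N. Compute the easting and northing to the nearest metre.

E 177795 m, N 5109066 m

UTM 16N → geographic: φ = 46.05920018°, λ = -85.16569972°.
UTM 17N (λ₀ = -81°) forward: E = 177794.692 m, N = 5109066.440 m.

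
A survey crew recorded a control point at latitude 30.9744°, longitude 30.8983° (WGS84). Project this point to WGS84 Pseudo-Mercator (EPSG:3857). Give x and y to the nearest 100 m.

Web Mercator is spherical with R = a = 6378137 m.
x = R·λ = 6378137 × 0.539277068 = 3439583.022 m.
y = R·ln tan(π/4 + φ/2) = 6378137 × 0.569041546 = 3629424.942 m.

x 3439600 m, y 3629400 m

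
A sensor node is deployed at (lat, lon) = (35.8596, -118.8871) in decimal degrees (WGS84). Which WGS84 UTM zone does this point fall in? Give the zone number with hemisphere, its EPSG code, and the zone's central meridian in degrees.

UTM zone = ⌊(λ + 180)/6⌋ + 1; -118.8871° ∈ [-120°, -114°) → zone 11.
Hemisphere: N (φ ≥ 0).
Central meridian λ₀ = 6×11 − 183 = -117°.
EPSG code: 32611.

Zone 11N (EPSG:32611), central meridian -117°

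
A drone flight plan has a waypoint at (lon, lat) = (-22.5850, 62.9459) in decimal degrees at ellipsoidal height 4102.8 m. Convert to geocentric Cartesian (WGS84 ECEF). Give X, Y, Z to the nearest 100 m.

WGS84: a = 6378137 m, e² = 0.006694380; N(φ) = a/√(1−e²sin²φ) = 6395137.091 m.
X = (N+h)·cosφ·cosλ = 2687366.752 m; Y = (N+h)·cosφ·sinλ = -1117817.445 m; Z = (N(1−e²)+h)·sinφ = 5660891.863 m.

X 2687400 m, Y -1117800 m, Z 5660900 m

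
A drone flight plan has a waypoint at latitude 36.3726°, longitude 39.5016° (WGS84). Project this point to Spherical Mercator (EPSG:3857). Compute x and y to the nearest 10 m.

Web Mercator is spherical with R = a = 6378137 m.
x = R·λ = 6378137 × 0.689432980 = 4397297.998 m.
y = R·ln tan(π/4 + φ/2) = 6378137 × 0.682332854 = 4352012.422 m.

x 4397300 m, y 4352010 m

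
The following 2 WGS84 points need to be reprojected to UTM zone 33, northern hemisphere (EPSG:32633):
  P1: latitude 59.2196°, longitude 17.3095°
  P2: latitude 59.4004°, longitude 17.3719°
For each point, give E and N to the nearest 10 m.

P1: E 631820 m, N 6566790 m; P2: E 634670 m, N 6587040 m

UTM zone 33N: λ₀ = 15°, k₀ = 0.9996.
P1 (59.2196°, 17.3095°) → (631823.268, 6566788.034) m.
P2 (59.4004°, 17.3719°) → (634667.180, 6587037.968) m.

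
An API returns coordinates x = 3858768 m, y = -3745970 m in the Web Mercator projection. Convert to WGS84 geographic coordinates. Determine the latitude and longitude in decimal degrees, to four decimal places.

lat -31.8678°, lon 34.6639°

R = 6378137 m. λ = x/R = 34.66390272°.
φ = 2·arctan(exp(y/R)) − 90° = 2·arctan(0.55582) − 90° = -31.86780149°.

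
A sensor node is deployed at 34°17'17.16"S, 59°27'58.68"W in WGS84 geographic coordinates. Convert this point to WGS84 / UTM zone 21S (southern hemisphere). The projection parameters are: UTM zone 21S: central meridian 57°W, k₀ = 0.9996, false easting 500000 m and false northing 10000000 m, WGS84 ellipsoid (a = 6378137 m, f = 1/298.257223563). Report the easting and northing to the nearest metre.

Zone 21 central meridian λ₀ = 6×21 − 183 = -57°; Δλ = -2.4663°.
Transverse Mercator on WGS84 with k₀ = 0.9996 gives E = 272988.515 m, N = 6203145.829 m.

E 272989 m, N 6203146 m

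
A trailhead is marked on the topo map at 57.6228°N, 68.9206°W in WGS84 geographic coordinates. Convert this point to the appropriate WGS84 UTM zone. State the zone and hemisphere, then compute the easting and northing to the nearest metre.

Zone 19N: E 504743 m, N 6386719 m

Longitude -68.9206° lies in the 6° band [-72°, -66°), giving zone 19; latitude is north of the equator, so 19N.
Zone 19 central meridian λ₀ = 6×19 − 183 = -69°; Δλ = +0.0794°.
Transverse Mercator on WGS84 with k₀ = 0.9996 gives E = 504742.520 m, N = 6386719.346 m.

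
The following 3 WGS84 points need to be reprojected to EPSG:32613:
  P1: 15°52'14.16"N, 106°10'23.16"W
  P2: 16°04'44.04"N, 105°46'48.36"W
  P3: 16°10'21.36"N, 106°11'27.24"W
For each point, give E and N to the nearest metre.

UTM zone 13N: λ₀ = -105°, k₀ = 0.9996.
P1 (15.8706°, -106.1731°) → (374400.214, 1754973.611) m.
P2 (16.0789°, -105.7801°) → (416566.510, 1777820.203) m.
P3 (16.1726°, -106.1909°) → (372685.897, 1788396.149) m.

P1: E 374400 m, N 1754974 m; P2: E 416567 m, N 1777820 m; P3: E 372686 m, N 1788396 m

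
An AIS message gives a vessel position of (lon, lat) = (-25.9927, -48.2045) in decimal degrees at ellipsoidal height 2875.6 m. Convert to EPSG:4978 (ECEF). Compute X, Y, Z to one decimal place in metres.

X 3829737.8 m, Y -1867283.9 m, Z -4734205.2 m

WGS84: a = 6378137 m, e² = 0.006694380; N(φ) = a/√(1−e²sin²φ) = 6390036.167 m.
X = (N+h)·cosφ·cosλ = 3829737.783 m; Y = (N+h)·cosφ·sinλ = -1867283.943 m; Z = (N(1−e²)+h)·sinφ = -4734205.228 m.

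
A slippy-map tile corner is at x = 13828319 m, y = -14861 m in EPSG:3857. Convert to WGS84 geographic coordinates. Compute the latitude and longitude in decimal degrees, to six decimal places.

R = 6378137 m. λ = x/R = 124.22190311°.
φ = 2·arctan(exp(y/R)) − 90° = 2·arctan(0.99767) − 90° = -0.13349851°.

lat -0.133499°, lon 124.221903°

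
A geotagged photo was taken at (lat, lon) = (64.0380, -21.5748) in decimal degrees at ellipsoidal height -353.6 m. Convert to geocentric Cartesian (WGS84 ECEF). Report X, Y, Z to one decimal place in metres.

WGS84: a = 6378137 m, e² = 0.006694380; N(φ) = a/√(1−e²sin²φ) = 6395464.756 m.
X = (N+h)·cosφ·cosλ = 2603473.369 m; Y = (N+h)·cosφ·sinλ = -1029463.690 m; Z = (N(1−e²)+h)·sinφ = 5711252.762 m.

X 2603473.4 m, Y -1029463.7 m, Z 5711252.8 m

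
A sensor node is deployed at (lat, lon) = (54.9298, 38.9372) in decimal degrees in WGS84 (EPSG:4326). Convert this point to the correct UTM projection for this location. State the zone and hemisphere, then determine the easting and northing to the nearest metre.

Zone 37N: E 495976 m, N 6086981 m

Longitude 38.9372° lies in the 6° band [36°, 42°), giving zone 37; latitude is north of the equator, so 37N.
Zone 37 central meridian λ₀ = 6×37 − 183 = 39°; Δλ = -0.0628°.
Transverse Mercator on WGS84 with k₀ = 0.9996 gives E = 495975.766 m, N = 6086981.486 m.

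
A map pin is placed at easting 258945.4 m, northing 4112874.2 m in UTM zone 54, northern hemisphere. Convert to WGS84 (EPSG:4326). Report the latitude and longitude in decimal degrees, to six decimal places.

lat 37.131200°, lon 138.286401°

Zone 54N: λ₀ = 141°, k₀ = 0.9996, false easting 500000 m.
Meridian distance M = (N − FN)/k₀ = 4114520.0 m.
Inverse transverse Mercator on WGS84 gives φ = 37.13119968°, λ = 138.28640052°.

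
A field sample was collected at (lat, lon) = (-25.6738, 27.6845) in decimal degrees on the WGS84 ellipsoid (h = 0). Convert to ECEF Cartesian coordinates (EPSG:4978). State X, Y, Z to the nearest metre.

WGS84: a = 6378137 m, e² = 0.006694380; N(φ) = a/√(1−e²sin²φ) = 6382148.020 m.
X = (N+h)·cosφ·cosλ = 5093570.960 m; Y = (N+h)·cosφ·sinλ = 2672427.032 m; Z = (N(1−e²)+h)·sinφ = -2746536.200 m.

X 5093571 m, Y 2672427 m, Z -2746536 m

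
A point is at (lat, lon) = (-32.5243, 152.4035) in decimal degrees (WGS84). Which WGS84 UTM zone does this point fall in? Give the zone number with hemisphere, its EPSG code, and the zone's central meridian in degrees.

UTM zone = ⌊(λ + 180)/6⌋ + 1; 152.4035° ∈ [150°, 156°) → zone 56.
Hemisphere: S (φ < 0).
Central meridian λ₀ = 6×56 − 183 = 153°.
EPSG code: 32756.

Zone 56S (EPSG:32756), central meridian 153°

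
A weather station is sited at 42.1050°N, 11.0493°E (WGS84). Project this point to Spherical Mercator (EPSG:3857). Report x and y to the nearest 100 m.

x 1230000 m, y 5176700 m

Web Mercator is spherical with R = a = 6378137 m.
x = R·λ = 6378137 × 0.192846665 = 1230002.450 m.
y = R·ln tan(π/4 + φ/2) = 6378137 × 0.811635268 = 5176720.935 m.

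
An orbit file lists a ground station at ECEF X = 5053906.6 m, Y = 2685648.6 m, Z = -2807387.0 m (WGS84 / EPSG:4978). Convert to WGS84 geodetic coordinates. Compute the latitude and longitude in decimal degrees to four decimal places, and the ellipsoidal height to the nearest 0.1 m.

λ = atan2(Y, X) = 27.98619994°; p = √(X²+Y²) = 5723170.5 m.
Bowring's method on WGS84 (a = 6378137 m, b = 6356752.314 m) gives φ = -26.28180010°, h = 672.706 m.

lat -26.2818°, lon 27.9862°, h 672.7 m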